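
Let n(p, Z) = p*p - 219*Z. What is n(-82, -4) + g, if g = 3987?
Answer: 11587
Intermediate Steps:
n(p, Z) = p**2 - 219*Z
n(-82, -4) + g = ((-82)**2 - 219*(-4)) + 3987 = (6724 + 876) + 3987 = 7600 + 3987 = 11587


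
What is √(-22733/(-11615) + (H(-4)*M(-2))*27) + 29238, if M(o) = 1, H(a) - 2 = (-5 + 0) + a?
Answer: 29238 + I*√25233610730/11615 ≈ 29238.0 + 13.676*I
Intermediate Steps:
H(a) = -3 + a (H(a) = 2 + ((-5 + 0) + a) = 2 + (-5 + a) = -3 + a)
√(-22733/(-11615) + (H(-4)*M(-2))*27) + 29238 = √(-22733/(-11615) + ((-3 - 4)*1)*27) + 29238 = √(-22733*(-1/11615) - 7*1*27) + 29238 = √(22733/11615 - 7*27) + 29238 = √(22733/11615 - 189) + 29238 = √(-2172502/11615) + 29238 = I*√25233610730/11615 + 29238 = 29238 + I*√25233610730/11615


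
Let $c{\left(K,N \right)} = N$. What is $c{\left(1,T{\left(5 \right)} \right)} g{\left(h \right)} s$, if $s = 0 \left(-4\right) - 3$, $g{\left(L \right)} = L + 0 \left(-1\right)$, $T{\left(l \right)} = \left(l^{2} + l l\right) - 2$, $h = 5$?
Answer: $-720$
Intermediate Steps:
$T{\left(l \right)} = -2 + 2 l^{2}$ ($T{\left(l \right)} = \left(l^{2} + l^{2}\right) - 2 = 2 l^{2} - 2 = -2 + 2 l^{2}$)
$g{\left(L \right)} = L$ ($g{\left(L \right)} = L + 0 = L$)
$s = -3$ ($s = 0 - 3 = -3$)
$c{\left(1,T{\left(5 \right)} \right)} g{\left(h \right)} s = \left(-2 + 2 \cdot 5^{2}\right) 5 \left(-3\right) = \left(-2 + 2 \cdot 25\right) 5 \left(-3\right) = \left(-2 + 50\right) 5 \left(-3\right) = 48 \cdot 5 \left(-3\right) = 240 \left(-3\right) = -720$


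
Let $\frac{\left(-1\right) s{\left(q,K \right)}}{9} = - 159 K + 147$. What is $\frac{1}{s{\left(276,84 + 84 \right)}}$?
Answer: $\frac{1}{239085} \approx 4.1826 \cdot 10^{-6}$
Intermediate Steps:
$s{\left(q,K \right)} = -1323 + 1431 K$ ($s{\left(q,K \right)} = - 9 \left(- 159 K + 147\right) = - 9 \left(147 - 159 K\right) = -1323 + 1431 K$)
$\frac{1}{s{\left(276,84 + 84 \right)}} = \frac{1}{-1323 + 1431 \left(84 + 84\right)} = \frac{1}{-1323 + 1431 \cdot 168} = \frac{1}{-1323 + 240408} = \frac{1}{239085}$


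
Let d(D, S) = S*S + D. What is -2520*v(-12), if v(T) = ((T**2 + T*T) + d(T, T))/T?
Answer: 88200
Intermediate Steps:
d(D, S) = D + S**2 (d(D, S) = S**2 + D = D + S**2)
v(T) = (T + 3*T**2)/T (v(T) = ((T**2 + T*T) + (T + T**2))/T = ((T**2 + T**2) + (T + T**2))/T = (2*T**2 + (T + T**2))/T = (T + 3*T**2)/T)
-2520*v(-12) = -2520*(1 + 3*(-12)) = -2520*(1 - 36) = -2520*(-35) = 88200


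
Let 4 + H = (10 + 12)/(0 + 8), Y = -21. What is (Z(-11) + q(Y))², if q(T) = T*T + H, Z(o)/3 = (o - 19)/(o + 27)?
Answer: 12061729/64 ≈ 1.8846e+5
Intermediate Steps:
Z(o) = 3*(-19 + o)/(27 + o) (Z(o) = 3*((o - 19)/(o + 27)) = 3*((-19 + o)/(27 + o)) = 3*(-19 + o)/(27 + o))
H = -5/4 (H = -4 + (10 + 12)/(0 + 8) = -4 + 22/8 = -4 + 22*(⅛) = -4 + 11/4 = -5/4 ≈ -1.2500)
q(T) = -5/4 + T² (q(T) = T*T - 5/4 = T² - 5/4 = -5/4 + T²)
(Z(-11) + q(Y))² = (3*(-19 - 11)/(27 - 11) + (-5/4 + (-21)²))² = (3*(-30)/16 + (-5/4 + 441))² = (3*(1/16)*(-30) + 1759/4)² = (-45/8 + 1759/4)² = (3473/8)² = 12061729/64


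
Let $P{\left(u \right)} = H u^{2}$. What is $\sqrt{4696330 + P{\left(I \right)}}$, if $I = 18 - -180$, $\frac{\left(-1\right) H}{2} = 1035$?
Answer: $5 i \sqrt{3058238} \approx 8743.9 i$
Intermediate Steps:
$H = -2070$ ($H = \left(-2\right) 1035 = -2070$)
$I = 198$ ($I = 18 + 180 = 198$)
$P{\left(u \right)} = - 2070 u^{2}$
$\sqrt{4696330 + P{\left(I \right)}} = \sqrt{4696330 - 2070 \cdot 198^{2}} = \sqrt{4696330 - 81152280} = \sqrt{-76455950} = 5 i \sqrt{3058238}$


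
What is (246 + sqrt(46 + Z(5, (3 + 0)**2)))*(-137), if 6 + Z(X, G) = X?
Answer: -33702 - 411*sqrt(5) ≈ -34621.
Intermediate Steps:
Z(X, G) = -6 + X
(246 + sqrt(46 + Z(5, (3 + 0)**2)))*(-137) = (246 + sqrt(46 + (-6 + 5)))*(-137) = (246 + sqrt(46 - 1))*(-137) = (246 + sqrt(45))*(-137) = (246 + 3*sqrt(5))*(-137) = -33702 - 411*sqrt(5)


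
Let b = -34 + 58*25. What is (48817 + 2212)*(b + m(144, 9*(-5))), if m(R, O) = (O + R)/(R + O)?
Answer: 72308093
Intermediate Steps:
m(R, O) = 1 (m(R, O) = (O + R)/(O + R) = 1)
b = 1416 (b = -34 + 1450 = 1416)
(48817 + 2212)*(b + m(144, 9*(-5))) = (48817 + 2212)*(1416 + 1) = 51029*1417 = 72308093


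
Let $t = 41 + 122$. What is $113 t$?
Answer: $18419$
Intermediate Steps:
$t = 163$
$113 t = 113 \cdot 163 = 18419$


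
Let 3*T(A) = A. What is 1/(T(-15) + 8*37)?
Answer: 1/291 ≈ 0.0034364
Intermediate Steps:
T(A) = A/3
1/(T(-15) + 8*37) = 1/((⅓)*(-15) + 8*37) = 1/(-5 + 296) = 1/291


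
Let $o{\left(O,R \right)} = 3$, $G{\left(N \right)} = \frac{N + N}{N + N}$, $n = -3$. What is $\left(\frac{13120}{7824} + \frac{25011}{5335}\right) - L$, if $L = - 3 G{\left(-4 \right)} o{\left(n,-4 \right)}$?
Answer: $\frac{40084414}{2608815} \approx 15.365$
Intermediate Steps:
$G{\left(N \right)} = 1$ ($G{\left(N \right)} = \frac{2 N}{2 N} = 2 N \frac{1}{2 N} = 1$)
$L = -9$ ($L = \left(-3\right) 1 \cdot 3 = \left(-3\right) 3 = -9$)
$\left(\frac{13120}{7824} + \frac{25011}{5335}\right) - L = \left(\frac{13120}{7824} + \frac{25011}{5335}\right) - -9 = \left(13120 \cdot \frac{1}{7824} + 25011 \cdot \frac{1}{5335}\right) + 9 = \left(\frac{820}{489} + \frac{25011}{5335}\right) + 9 = \frac{16605079}{2608815} + 9 = \frac{40084414}{2608815}$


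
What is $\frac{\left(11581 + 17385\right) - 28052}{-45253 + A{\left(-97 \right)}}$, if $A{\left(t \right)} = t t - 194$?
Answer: $- \frac{457}{18019} \approx -0.025362$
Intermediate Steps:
$A{\left(t \right)} = -194 + t^{2}$ ($A{\left(t \right)} = t^{2} - 194 = -194 + t^{2}$)
$\frac{\left(11581 + 17385\right) - 28052}{-45253 + A{\left(-97 \right)}} = \frac{\left(11581 + 17385\right) - 28052}{-45253 - \left(194 - \left(-97\right)^{2}\right)} = \frac{28966 - 28052}{-45253 + \left(-194 + 9409\right)} = \frac{914}{-45253 + 9215} = \frac{914}{-36038} = 914 \left(- \frac{1}{36038}\right) = - \frac{457}{18019}$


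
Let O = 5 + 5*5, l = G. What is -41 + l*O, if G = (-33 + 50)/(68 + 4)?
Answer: -407/12 ≈ -33.917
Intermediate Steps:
G = 17/72 ≈ 0.23611
l = 17/72 ≈ 0.23611
O = 30 (O = 5 + 25 = 30)
-41 + l*O = -41 + (17/72)*30 = -41 + 85/12 = -407/12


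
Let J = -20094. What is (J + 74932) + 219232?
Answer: 274070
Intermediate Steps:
(J + 74932) + 219232 = (-20094 + 74932) + 219232 = 54838 + 219232 = 274070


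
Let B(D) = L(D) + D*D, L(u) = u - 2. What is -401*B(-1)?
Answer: 802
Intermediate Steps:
L(u) = -2 + u (L(u) = u - 1*2 = u - 2 = -2 + u)
B(D) = -2 + D + D**2 (B(D) = (-2 + D) + D*D = (-2 + D) + D**2 = -2 + D + D**2)
-401*B(-1) = -401*(-2 - 1 + (-1)**2) = -401*(-2 - 1 + 1) = -401*(-2) = 802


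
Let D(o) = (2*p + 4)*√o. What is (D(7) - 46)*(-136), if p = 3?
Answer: 6256 - 1360*√7 ≈ 2657.8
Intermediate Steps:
D(o) = 10*√o (D(o) = (2*3 + 4)*√o = (6 + 4)*√o = 10*√o)
(D(7) - 46)*(-136) = (10*√7 - 46)*(-136) = (-46 + 10*√7)*(-136) = 6256 - 1360*√7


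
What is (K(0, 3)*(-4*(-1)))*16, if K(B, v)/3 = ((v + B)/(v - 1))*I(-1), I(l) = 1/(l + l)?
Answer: -144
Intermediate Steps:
I(l) = 1/(2*l)
K(B, v) = -3*(B + v)/(2*(-1 + v)) (K(B, v) = 3*(((v + B)/(v - 1))*((½)/(-1))) = 3*(((B + v)/(-1 + v))*((½)*(-1))) = 3*(((B + v)/(-1 + v))*(-½)) = 3*(-(B + v)/(2*(-1 + v))) = -3*(B + v)/(2*(-1 + v)))
(K(0, 3)*(-4*(-1)))*16 = ((3*(-1*0 - 1*3)/(2*(-1 + 3)))*(-4*(-1)))*16 = (((3/2)*(0 - 3)/2)*4)*16 = (((3/2)*(½)*(-3))*4)*16 = -9/4*4*16 = -9*16 = -144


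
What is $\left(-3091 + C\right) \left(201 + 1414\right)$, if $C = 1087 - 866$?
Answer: $-4635050$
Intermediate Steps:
$C = 221$
$\left(-3091 + C\right) \left(201 + 1414\right) = \left(-3091 + 221\right) \left(201 + 1414\right) = \left(-2870\right) 1615 = -4635050$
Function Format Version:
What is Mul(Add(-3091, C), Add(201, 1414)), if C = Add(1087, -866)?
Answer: -4635050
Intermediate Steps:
C = 221
Mul(Add(-3091, C), Add(201, 1414)) = Mul(Add(-3091, 221), Add(201, 1414)) = Mul(-2870, 1615) = -4635050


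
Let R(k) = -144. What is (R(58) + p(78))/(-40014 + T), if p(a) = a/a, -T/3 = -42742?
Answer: -143/88212 ≈ -0.0016211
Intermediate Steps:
T = 128226 (T = -3*(-42742) = 128226)
p(a) = 1
(R(58) + p(78))/(-40014 + T) = (-144 + 1)/(-40014 + 128226) = -143/88212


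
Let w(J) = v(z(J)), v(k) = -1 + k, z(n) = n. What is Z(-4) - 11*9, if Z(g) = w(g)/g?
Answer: -391/4 ≈ -97.750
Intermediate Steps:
w(J) = -1 + J
Z(g) = (-1 + g)/g
Z(-4) - 11*9 = (-1 - 4)/(-4) - 11*9 = -¼*(-5) - 99 = 5/4 - 99 = -391/4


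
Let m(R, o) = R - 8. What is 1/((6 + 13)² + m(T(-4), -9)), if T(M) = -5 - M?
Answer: 1/352 ≈ 0.0028409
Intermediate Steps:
m(R, o) = -8 + R
1/((6 + 13)² + m(T(-4), -9)) = 1/((6 + 13)² + (-8 + (-5 - 1*(-4)))) = 1/(19² + (-8 + (-5 + 4))) = 1/(361 + (-8 - 1)) = 1/(361 - 9) = 1/352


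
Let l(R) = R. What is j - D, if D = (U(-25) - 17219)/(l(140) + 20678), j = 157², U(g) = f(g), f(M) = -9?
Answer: 256580055/10409 ≈ 24650.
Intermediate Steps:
U(g) = -9
j = 24649
D = -8614/10409 (D = (-9 - 17219)/(140 + 20678) = -17228/20818 = -17228*1/20818 = -8614/10409 ≈ -0.82755)
j - D = 24649 - 1*(-8614/10409) = 24649 + 8614/10409 = 256580055/10409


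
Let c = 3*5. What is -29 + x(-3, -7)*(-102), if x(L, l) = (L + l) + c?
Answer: -539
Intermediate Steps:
c = 15
x(L, l) = 15 + L + l (x(L, l) = (L + l) + 15 = 15 + L + l)
-29 + x(-3, -7)*(-102) = -29 + (15 - 3 - 7)*(-102) = -29 + 5*(-102) = -29 - 510 = -539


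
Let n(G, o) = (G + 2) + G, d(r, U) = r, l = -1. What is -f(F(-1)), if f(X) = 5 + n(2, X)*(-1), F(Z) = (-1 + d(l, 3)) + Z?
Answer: 1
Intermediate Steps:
n(G, o) = 2 + 2*G (n(G, o) = (2 + G) + G = 2 + 2*G)
F(Z) = -2 + Z (F(Z) = (-1 - 1) + Z = -2 + Z)
f(X) = -1 (f(X) = 5 + (2 + 2*2)*(-1) = 5 + (2 + 4)*(-1) = 5 + 6*(-1) = 5 - 6 = -1)
-f(F(-1)) = -1*(-1) = 1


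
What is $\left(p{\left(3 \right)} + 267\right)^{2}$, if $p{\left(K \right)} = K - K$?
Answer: $71289$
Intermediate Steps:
$p{\left(K \right)} = 0$
$\left(p{\left(3 \right)} + 267\right)^{2} = \left(0 + 267\right)^{2} = 267^{2} = 71289$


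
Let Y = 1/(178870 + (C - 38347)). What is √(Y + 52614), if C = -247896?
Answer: √606584760733833/107373 ≈ 229.38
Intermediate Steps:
Y = -1/107373 (Y = 1/(178870 + (-247896 - 38347)) = 1/(178870 - 286243) = 1/(-107373) = -1/107373 ≈ -9.3133e-6)
√(Y + 52614) = √(-1/107373 + 52614) = √(5649323021/107373) = √606584760733833/107373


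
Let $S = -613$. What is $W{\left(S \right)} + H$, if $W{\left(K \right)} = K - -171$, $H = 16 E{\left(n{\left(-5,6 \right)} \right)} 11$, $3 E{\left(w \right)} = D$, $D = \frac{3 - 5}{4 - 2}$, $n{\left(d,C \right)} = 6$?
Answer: $- \frac{1502}{3} \approx -500.67$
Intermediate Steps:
$D = -1$ ($D = - \frac{2}{2} = \left(-2\right) \frac{1}{2} = -1$)
$E{\left(w \right)} = - \frac{1}{3}$ ($E{\left(w \right)} = \frac{1}{3} \left(-1\right) = - \frac{1}{3}$)
$H = - \frac{176}{3}$ ($H = 16 \left(- \frac{1}{3}\right) 11 = \left(- \frac{16}{3}\right) 11 = - \frac{176}{3} \approx -58.667$)
$W{\left(K \right)} = 171 + K$ ($W{\left(K \right)} = K + 171 = 171 + K$)
$W{\left(S \right)} + H = \left(171 - 613\right) - \frac{176}{3} = -442 - \frac{176}{3} = - \frac{1502}{3}$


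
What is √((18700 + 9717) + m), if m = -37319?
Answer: I*√8902 ≈ 94.35*I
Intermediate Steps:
√((18700 + 9717) + m) = √((18700 + 9717) - 37319) = √(28417 - 37319) = √(-8902) = I*√8902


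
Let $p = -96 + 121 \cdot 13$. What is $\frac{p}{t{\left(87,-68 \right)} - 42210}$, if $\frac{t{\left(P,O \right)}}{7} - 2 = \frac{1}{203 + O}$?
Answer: $- \frac{28485}{813779} \approx -0.035003$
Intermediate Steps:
$p = 1477$ ($p = -96 + 1573 = 1477$)
$t{\left(P,O \right)} = 14 + \frac{7}{203 + O}$
$\frac{p}{t{\left(87,-68 \right)} - 42210} = \frac{1477}{\frac{7 \left(407 + 2 \left(-68\right)\right)}{203 - 68} - 42210} = \frac{1477}{\frac{7 \left(407 - 136\right)}{135} - 42210} = \frac{1477}{7 \cdot \frac{1}{135} \cdot 271 - 42210} = \frac{1477}{\frac{1897}{135} - 42210} = \frac{1477}{- \frac{5696453}{135}} = 1477 \left(- \frac{135}{5696453}\right) = - \frac{28485}{813779}$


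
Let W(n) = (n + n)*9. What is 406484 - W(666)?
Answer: 394496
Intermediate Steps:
W(n) = 18*n (W(n) = (2*n)*9 = 18*n)
406484 - W(666) = 406484 - 18*666 = 406484 - 1*11988 = 406484 - 11988 = 394496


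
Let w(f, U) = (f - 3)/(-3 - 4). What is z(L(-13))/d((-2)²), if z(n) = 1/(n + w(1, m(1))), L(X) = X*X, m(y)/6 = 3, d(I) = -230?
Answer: -7/272550 ≈ -2.5683e-5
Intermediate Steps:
m(y) = 18 (m(y) = 6*3 = 18)
w(f, U) = 3/7 - f/7 (w(f, U) = (-3 + f)/(-7) = (-3 + f)*(-⅐) = 3/7 - f/7)
L(X) = X²
z(n) = 1/(2/7 + n) (z(n) = 1/(n + (3/7 - ⅐*1)) = 1/(n + (3/7 - ⅐)) = 1/(n + 2/7) = 1/(2/7 + n))
z(L(-13))/d((-2)²) = (7/(2 + 7*(-13)²))/(-230) = (7/(2 + 7*169))*(-1/230) = (7/(2 + 1183))*(-1/230) = (7/1185)*(-1/230) = -7/272550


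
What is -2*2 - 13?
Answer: -17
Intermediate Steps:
-2*2 - 13 = -4 - 13 = -17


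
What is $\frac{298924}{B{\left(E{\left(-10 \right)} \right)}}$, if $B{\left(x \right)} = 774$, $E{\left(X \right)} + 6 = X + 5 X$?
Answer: $\frac{149462}{387} \approx 386.21$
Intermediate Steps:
$E{\left(X \right)} = -6 + 6 X$ ($E{\left(X \right)} = -6 + \left(X + 5 X\right) = -6 + 6 X$)
$\frac{298924}{B{\left(E{\left(-10 \right)} \right)}} = \frac{298924}{774} = 298924 \cdot \frac{1}{774} = \frac{149462}{387}$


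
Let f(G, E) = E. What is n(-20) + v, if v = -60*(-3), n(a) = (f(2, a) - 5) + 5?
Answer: 160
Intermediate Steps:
n(a) = a (n(a) = (a - 5) + 5 = (-5 + a) + 5 = a)
v = 180
n(-20) + v = -20 + 180 = 160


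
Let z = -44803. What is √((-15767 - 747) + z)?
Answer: 9*I*√757 ≈ 247.62*I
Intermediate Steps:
√((-15767 - 747) + z) = √((-15767 - 747) - 44803) = √(-16514 - 44803) = √(-61317) = 9*I*√757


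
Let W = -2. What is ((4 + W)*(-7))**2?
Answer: 196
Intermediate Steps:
((4 + W)*(-7))**2 = ((4 - 2)*(-7))**2 = (2*(-7))**2 = (-14)**2 = 196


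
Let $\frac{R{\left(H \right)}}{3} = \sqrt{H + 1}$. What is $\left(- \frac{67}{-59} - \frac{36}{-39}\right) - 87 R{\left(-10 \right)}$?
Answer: $\frac{1579}{767} - 783 i \approx 2.0587 - 783.0 i$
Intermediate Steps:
$R{\left(H \right)} = 3 \sqrt{1 + H}$ ($R{\left(H \right)} = 3 \sqrt{H + 1} = 3 \sqrt{1 + H}$)
$\left(- \frac{67}{-59} - \frac{36}{-39}\right) - 87 R{\left(-10 \right)} = \left(- \frac{67}{-59} - \frac{36}{-39}\right) - 87 \cdot 3 \sqrt{1 - 10} = \left(\left(-67\right) \left(- \frac{1}{59}\right) - - \frac{12}{13}\right) - 87 \cdot 3 \sqrt{-9} = \left(\frac{67}{59} + \frac{12}{13}\right) - 87 \cdot 3 \cdot 3 i = \frac{1579}{767} - 87 \cdot 9 i = \frac{1579}{767} - 783 i$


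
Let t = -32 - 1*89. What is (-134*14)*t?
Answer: 226996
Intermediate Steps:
t = -121 (t = -32 - 89 = -121)
(-134*14)*t = -134*14*(-121) = -1876*(-121) = 226996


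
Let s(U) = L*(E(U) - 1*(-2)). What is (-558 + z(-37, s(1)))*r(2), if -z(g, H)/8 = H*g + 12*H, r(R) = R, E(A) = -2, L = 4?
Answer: -1116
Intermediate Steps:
s(U) = 0 (s(U) = 4*(-2 - 1*(-2)) = 4*(-2 + 2) = 4*0 = 0)
z(g, H) = -96*H - 8*H*g (z(g, H) = -8*(H*g + 12*H) = -8*(12*H + H*g) = -96*H - 8*H*g)
(-558 + z(-37, s(1)))*r(2) = (-558 - 8*0*(12 - 37))*2 = (-558 - 8*0*(-25))*2 = (-558 + 0)*2 = -558*2 = -1116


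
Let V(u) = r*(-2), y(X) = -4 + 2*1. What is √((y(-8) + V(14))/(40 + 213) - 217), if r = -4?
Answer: I*√13888435/253 ≈ 14.73*I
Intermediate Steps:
y(X) = -2 (y(X) = -4 + 2 = -2)
V(u) = 8 (V(u) = -4*(-2) = 8)
√((y(-8) + V(14))/(40 + 213) - 217) = √((-2 + 8)/(40 + 213) - 217) = √(6/253 - 217) = √(-54895/253) = I*√13888435/253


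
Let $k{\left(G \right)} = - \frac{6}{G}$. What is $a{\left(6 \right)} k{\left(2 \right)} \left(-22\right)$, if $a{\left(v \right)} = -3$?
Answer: $-198$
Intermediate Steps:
$a{\left(6 \right)} k{\left(2 \right)} \left(-22\right) = - 3 \left(- \frac{6}{2}\right) \left(-22\right) = - 3 \left(\left(-6\right) \frac{1}{2}\right) \left(-22\right) = \left(-3\right) \left(-3\right) \left(-22\right) = 9 \left(-22\right) = -198$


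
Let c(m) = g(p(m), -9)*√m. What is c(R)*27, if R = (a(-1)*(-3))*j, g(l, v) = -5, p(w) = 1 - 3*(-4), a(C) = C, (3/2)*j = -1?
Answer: -135*I*√2 ≈ -190.92*I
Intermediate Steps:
j = -⅔ (j = (⅔)*(-1) = -⅔ ≈ -0.66667)
p(w) = 13 (p(w) = 1 + 12 = 13)
R = -2 (R = -1*(-3)*(-⅔) = 3*(-⅔) = -2)
c(m) = -5*√m
c(R)*27 = -5*I*√2*27 = -135*I*√2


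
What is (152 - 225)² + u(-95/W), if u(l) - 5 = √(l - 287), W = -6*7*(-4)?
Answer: 5334 + I*√2029062/84 ≈ 5334.0 + 16.958*I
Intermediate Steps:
W = 168 (W = -42*(-4) = 168)
u(l) = 5 + √(-287 + l) (u(l) = 5 + √(l - 287) = 5 + √(-287 + l))
(152 - 225)² + u(-95/W) = (152 - 225)² + (5 + √(-287 - 95/168)) = (-73)² + (5 + √(-287 - 95*1/168)) = 5329 + (5 + √(-287 - 95/168)) = 5329 + (5 + √(-48311/168)) = 5329 + (5 + I*√2029062/84) = 5334 + I*√2029062/84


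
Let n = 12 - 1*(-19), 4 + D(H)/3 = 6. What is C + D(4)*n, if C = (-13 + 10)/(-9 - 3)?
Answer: 745/4 ≈ 186.25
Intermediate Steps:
D(H) = 6 (D(H) = -12 + 3*6 = -12 + 18 = 6)
C = 1/4 (C = -3/(-12) = -3*(-1/12) = 1/4 ≈ 0.25000)
n = 31 (n = 12 + 19 = 31)
C + D(4)*n = 1/4 + 6*31 = 1/4 + 186 = 745/4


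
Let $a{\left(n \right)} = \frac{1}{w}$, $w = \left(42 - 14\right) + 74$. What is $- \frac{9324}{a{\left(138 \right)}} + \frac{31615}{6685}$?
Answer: $- \frac{1271544853}{1337} \approx -9.5104 \cdot 10^{5}$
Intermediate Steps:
$w = 102$ ($w = 28 + 74 = 102$)
$a{\left(n \right)} = \frac{1}{102}$
$- \frac{9324}{a{\left(138 \right)}} + \frac{31615}{6685} = - 9324 \frac{1}{\frac{1}{102}} + \frac{31615}{6685} = \left(-9324\right) 102 + 31615 \cdot \frac{1}{6685} = -951048 + \frac{6323}{1337} = - \frac{1271544853}{1337}$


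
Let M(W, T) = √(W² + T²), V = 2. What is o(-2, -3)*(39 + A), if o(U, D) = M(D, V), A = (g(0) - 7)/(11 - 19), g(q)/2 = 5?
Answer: 309*√13/8 ≈ 139.26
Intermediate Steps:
g(q) = 10 (g(q) = 2*5 = 10)
M(W, T) = √(T² + W²)
A = -3/8 (A = (10 - 7)/(11 - 19) = 3/(-8) = 3*(-⅛) = -3/8 ≈ -0.37500)
o(U, D) = √(4 + D²) (o(U, D) = √(2² + D²) = √(4 + D²))
o(-2, -3)*(39 + A) = √(4 + (-3)²)*(39 - 3/8) = √(4 + 9)*(309/8) = √13*(309/8) = 309*√13/8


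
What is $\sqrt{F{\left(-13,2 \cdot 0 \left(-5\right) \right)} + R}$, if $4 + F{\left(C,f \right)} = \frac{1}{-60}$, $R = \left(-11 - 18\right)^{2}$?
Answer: $\frac{\sqrt{753285}}{30} \approx 28.931$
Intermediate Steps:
$R = 841$ ($R = \left(-29\right)^{2} = 841$)
$F{\left(C,f \right)} = - \frac{241}{60}$ ($F{\left(C,f \right)} = -4 + \frac{1}{-60} = -4 - \frac{1}{60} = - \frac{241}{60}$)
$\sqrt{F{\left(-13,2 \cdot 0 \left(-5\right) \right)} + R} = \sqrt{- \frac{241}{60} + 841} = \sqrt{\frac{50219}{60}} = \frac{\sqrt{753285}}{30}$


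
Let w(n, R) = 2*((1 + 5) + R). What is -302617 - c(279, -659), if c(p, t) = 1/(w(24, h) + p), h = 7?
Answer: -92298186/305 ≈ -3.0262e+5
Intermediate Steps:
w(n, R) = 12 + 2*R (w(n, R) = 2*(6 + R) = 12 + 2*R)
c(p, t) = 1/(26 + p) (c(p, t) = 1/((12 + 2*7) + p) = 1/((12 + 14) + p) = 1/(26 + p))
-302617 - c(279, -659) = -302617 - 1/(26 + 279) = -302617 - 1/305 = -92298186/305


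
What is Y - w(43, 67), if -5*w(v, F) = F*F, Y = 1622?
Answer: 12599/5 ≈ 2519.8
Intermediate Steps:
w(v, F) = -F**2/5 (w(v, F) = -F*F/5 = -F**2/5)
Y - w(43, 67) = 1622 - (-1)*67**2/5 = 1622 - (-1)*4489/5 = 1622 - 1*(-4489/5) = 1622 + 4489/5 = 12599/5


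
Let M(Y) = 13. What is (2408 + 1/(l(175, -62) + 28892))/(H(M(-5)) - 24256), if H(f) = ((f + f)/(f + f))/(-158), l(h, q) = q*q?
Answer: -6227434831/62729525232 ≈ -0.099274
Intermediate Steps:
l(h, q) = q**2
H(f) = -1/158 (H(f) = ((2*f)/((2*f)))*(-1/158) = ((2*f)*(1/(2*f)))*(-1/158) = 1*(-1/158) = -1/158)
(2408 + 1/(l(175, -62) + 28892))/(H(M(-5)) - 24256) = (2408 + 1/((-62)**2 + 28892))/(-1/158 - 24256) = (2408 + 1/(3844 + 28892))/(-3832449/158) = (2408 + 1/32736)*(-158/3832449) = (78828289/32736)*(-158/3832449) = -6227434831/62729525232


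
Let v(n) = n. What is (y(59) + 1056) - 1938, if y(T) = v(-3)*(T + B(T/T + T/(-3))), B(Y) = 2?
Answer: -1065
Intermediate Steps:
y(T) = -6 - 3*T (y(T) = -3*(T + 2) = -3*(2 + T) = -6 - 3*T)
(y(59) + 1056) - 1938 = ((-6 - 3*59) + 1056) - 1938 = ((-6 - 177) + 1056) - 1938 = (-183 + 1056) - 1938 = 873 - 1938 = -1065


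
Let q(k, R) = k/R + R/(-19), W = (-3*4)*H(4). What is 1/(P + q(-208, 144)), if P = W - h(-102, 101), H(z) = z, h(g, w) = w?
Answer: -171/27022 ≈ -0.0063282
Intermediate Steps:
W = -48 (W = -3*4*4 = -12*4 = -48)
q(k, R) = -R/19 + k/R (q(k, R) = k/R + R*(-1/19) = k/R - R/19 = -R/19 + k/R)
P = -149 (P = -48 - 1*101 = -48 - 101 = -149)
1/(P + q(-208, 144)) = 1/(-149 + (-1/19*144 - 208/144)) = 1/(-149 + (-144/19 - 208*1/144)) = 1/(-149 + (-144/19 - 13/9)) = 1/(-149 - 1543/171) = 1/(-27022/171) = -171/27022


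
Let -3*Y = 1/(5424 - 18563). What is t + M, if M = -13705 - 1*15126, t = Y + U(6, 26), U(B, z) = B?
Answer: -1136195024/39417 ≈ -28825.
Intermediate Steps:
Y = 1/39417 (Y = -1/(3*(5424 - 18563)) = -⅓/(-13139) = -⅓*(-1/13139) = 1/39417 ≈ 2.5370e-5)
t = 236503/39417 (t = 1/39417 + 6 = 236503/39417 ≈ 6.0000)
M = -28831 (M = -13705 - 15126 = -28831)
t + M = 236503/39417 - 28831 = -1136195024/39417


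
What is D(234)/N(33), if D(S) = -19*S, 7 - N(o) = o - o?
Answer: -4446/7 ≈ -635.14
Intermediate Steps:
N(o) = 7 (N(o) = 7 - (o - o) = 7 - 1*0 = 7 + 0 = 7)
D(234)/N(33) = -19*234/7 = -4446*1/7 = -4446/7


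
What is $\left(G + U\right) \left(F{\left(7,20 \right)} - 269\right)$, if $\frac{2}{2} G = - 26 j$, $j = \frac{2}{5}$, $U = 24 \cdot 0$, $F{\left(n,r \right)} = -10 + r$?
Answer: $\frac{13468}{5} \approx 2693.6$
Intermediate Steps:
$U = 0$
$j = \frac{2}{5}$ ($j = 2 \cdot \frac{1}{5} = \frac{2}{5} \approx 0.4$)
$G = - \frac{52}{5}$ ($G = \left(-26\right) \frac{2}{5} = - \frac{52}{5} \approx -10.4$)
$\left(G + U\right) \left(F{\left(7,20 \right)} - 269\right) = \left(- \frac{52}{5} + 0\right) \left(\left(-10 + 20\right) - 269\right) = - \frac{52 \left(10 - 269\right)}{5} = \left(- \frac{52}{5}\right) \left(-259\right) = \frac{13468}{5}$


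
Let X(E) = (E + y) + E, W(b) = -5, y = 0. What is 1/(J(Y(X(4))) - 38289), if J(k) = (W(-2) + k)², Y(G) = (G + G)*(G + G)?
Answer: 1/24712 ≈ 4.0466e-5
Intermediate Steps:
X(E) = 2*E (X(E) = (E + 0) + E = E + E = 2*E)
Y(G) = 4*G² (Y(G) = (2*G)*(2*G) = 4*G²)
J(k) = (-5 + k)²
1/(J(Y(X(4))) - 38289) = 1/((-5 + 4*(2*4)²)² - 38289) = 1/((-5 + 4*8²)² - 38289) = 1/((-5 + 4*64)² - 38289) = 1/((-5 + 256)² - 38289) = 1/(251² - 38289) = 1/(63001 - 38289) = 1/24712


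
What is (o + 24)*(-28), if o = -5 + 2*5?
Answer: -812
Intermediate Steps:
o = 5 (o = -5 + 10 = 5)
(o + 24)*(-28) = (5 + 24)*(-28) = 29*(-28) = -812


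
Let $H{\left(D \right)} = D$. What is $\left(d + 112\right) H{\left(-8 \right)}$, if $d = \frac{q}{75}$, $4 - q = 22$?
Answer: $- \frac{22352}{25} \approx -894.08$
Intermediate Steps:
$q = -18$ ($q = 4 - 22 = -18$)
$d = - \frac{6}{25}$ ($d = - \frac{18}{75} = \left(-18\right) \frac{1}{75} = - \frac{6}{25} \approx -0.24$)
$\left(d + 112\right) H{\left(-8 \right)} = \left(- \frac{6}{25} + 112\right) \left(-8\right) = \frac{2794}{25} \left(-8\right) = - \frac{22352}{25}$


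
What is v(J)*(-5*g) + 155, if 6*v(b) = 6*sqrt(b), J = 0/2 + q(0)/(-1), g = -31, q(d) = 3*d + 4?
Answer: 155 + 310*I ≈ 155.0 + 310.0*I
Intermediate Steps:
q(d) = 4 + 3*d
J = -4 (J = 0/2 + (4 + 3*0)/(-1) = 0*(1/2) + (4 + 0)*(-1) = 0 + 4*(-1) = 0 - 4 = -4)
v(b) = sqrt(b) (v(b) = (6*sqrt(b))/6 = sqrt(b))
v(J)*(-5*g) + 155 = sqrt(-4)*(-5*(-31)) + 155 = (2*I)*155 + 155 = 310*I + 155 = 155 + 310*I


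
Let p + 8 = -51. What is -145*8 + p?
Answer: -1219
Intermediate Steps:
p = -59 (p = -8 - 51 = -59)
-145*8 + p = -145*8 - 59 = -1160 - 59 = -1219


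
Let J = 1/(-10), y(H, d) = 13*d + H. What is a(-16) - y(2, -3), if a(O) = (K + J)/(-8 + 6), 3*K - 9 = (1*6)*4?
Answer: 631/20 ≈ 31.550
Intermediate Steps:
y(H, d) = H + 13*d
K = 11 (K = 3 + ((1*6)*4)/3 = 3 + (6*4)/3 = 3 + (1/3)*24 = 3 + 8 = 11)
J = -1/10 ≈ -0.10000
a(O) = -109/20 (a(O) = (11 - 1/10)/(-8 + 6) = (109/10)/(-2) = (109/10)*(-1/2) = -109/20)
a(-16) - y(2, -3) = -109/20 - (2 + 13*(-3)) = -109/20 - (2 - 39) = -109/20 - 1*(-37) = -109/20 + 37 = 631/20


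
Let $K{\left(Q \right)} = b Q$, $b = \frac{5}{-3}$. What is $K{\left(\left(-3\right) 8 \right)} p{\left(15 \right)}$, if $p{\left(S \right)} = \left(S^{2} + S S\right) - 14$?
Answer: $17440$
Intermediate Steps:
$b = - \frac{5}{3}$ ($b = 5 \left(- \frac{1}{3}\right) = - \frac{5}{3} \approx -1.6667$)
$p{\left(S \right)} = -14 + 2 S^{2}$ ($p{\left(S \right)} = \left(S^{2} + S^{2}\right) - 14 = 2 S^{2} - 14 = -14 + 2 S^{2}$)
$K{\left(Q \right)} = - \frac{5 Q}{3}$
$K{\left(\left(-3\right) 8 \right)} p{\left(15 \right)} = - \frac{5 \left(\left(-3\right) 8\right)}{3} \left(-14 + 2 \cdot 15^{2}\right) = \left(- \frac{5}{3}\right) \left(-24\right) \left(-14 + 2 \cdot 225\right) = 40 \left(-14 + 450\right) = 40 \cdot 436 = 17440$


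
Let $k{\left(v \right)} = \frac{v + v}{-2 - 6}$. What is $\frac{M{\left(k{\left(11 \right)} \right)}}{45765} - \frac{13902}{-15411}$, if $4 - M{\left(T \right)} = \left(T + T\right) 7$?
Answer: $\frac{84917333}{94037922} \approx 0.90301$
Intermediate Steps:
$k{\left(v \right)} = - \frac{v}{4}$ ($k{\left(v \right)} = \frac{2 v}{-8} = 2 v \left(- \frac{1}{8}\right) = - \frac{v}{4}$)
$M{\left(T \right)} = 4 - 14 T$ ($M{\left(T \right)} = 4 - \left(T + T\right) 7 = 4 - 2 T 7 = 4 - 14 T$)
$\frac{M{\left(k{\left(11 \right)} \right)}}{45765} - \frac{13902}{-15411} = \frac{4 - 14 \left(\left(- \frac{1}{4}\right) 11\right)}{45765} - \frac{13902}{-15411} = \left(4 - - \frac{77}{2}\right) \frac{1}{45765} - - \frac{4634}{5137} = \left(4 + \frac{77}{2}\right) \frac{1}{45765} + \frac{4634}{5137} = \frac{85}{2} \cdot \frac{1}{45765} + \frac{4634}{5137} = \frac{17}{18306} + \frac{4634}{5137} = \frac{84917333}{94037922}$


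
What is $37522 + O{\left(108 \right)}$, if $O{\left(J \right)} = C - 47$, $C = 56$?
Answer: $37531$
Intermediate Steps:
$O{\left(J \right)} = 9$ ($O{\left(J \right)} = 56 - 47 = 9$)
$37522 + O{\left(108 \right)} = 37522 + 9 = 37531$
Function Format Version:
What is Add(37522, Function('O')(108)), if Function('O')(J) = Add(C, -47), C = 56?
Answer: 37531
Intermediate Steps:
Function('O')(J) = 9 (Function('O')(J) = Add(56, -47) = 9)
Add(37522, Function('O')(108)) = Add(37522, 9) = 37531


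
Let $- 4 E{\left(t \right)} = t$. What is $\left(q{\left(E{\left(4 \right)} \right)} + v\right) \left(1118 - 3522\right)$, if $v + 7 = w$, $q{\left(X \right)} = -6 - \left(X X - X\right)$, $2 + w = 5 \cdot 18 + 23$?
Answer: $-230784$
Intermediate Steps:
$w = 111$ ($w = -2 + \left(5 \cdot 18 + 23\right) = -2 + \left(90 + 23\right) = -2 + 113 = 111$)
$E{\left(t \right)} = - \frac{t}{4}$
$q{\left(X \right)} = -6 + X - X^{2}$ ($q{\left(X \right)} = -6 - \left(X^{2} - X\right) = -6 + X - X^{2}$)
$v = 104$ ($v = -7 + 111 = 104$)
$\left(q{\left(E{\left(4 \right)} \right)} + v\right) \left(1118 - 3522\right) = \left(\left(-6 - 1 - \left(\left(- \frac{1}{4}\right) 4\right)^{2}\right) + 104\right) \left(1118 - 3522\right) = \left(\left(-6 - 1 - \left(-1\right)^{2}\right) + 104\right) \left(-2404\right) = \left(\left(-6 - 1 - 1\right) + 104\right) \left(-2404\right) = \left(-8 + 104\right) \left(-2404\right) = 96 \left(-2404\right) = -230784$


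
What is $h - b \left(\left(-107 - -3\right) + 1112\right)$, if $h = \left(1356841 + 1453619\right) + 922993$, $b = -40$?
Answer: $3773773$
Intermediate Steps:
$h = 3733453$ ($h = 2810460 + 922993 = 3733453$)
$h - b \left(\left(-107 - -3\right) + 1112\right) = 3733453 - - 40 \left(\left(-107 - -3\right) + 1112\right) = 3733453 - - 40 \left(\left(-107 + 3\right) + 1112\right) = 3733453 - - 40 \left(-104 + 1112\right) = 3733453 - \left(-40\right) 1008 = 3733453 - -40320 = 3733453 + 40320 = 3773773$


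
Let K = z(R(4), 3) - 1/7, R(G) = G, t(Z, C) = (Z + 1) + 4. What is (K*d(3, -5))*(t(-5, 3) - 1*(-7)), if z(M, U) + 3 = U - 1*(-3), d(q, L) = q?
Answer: 60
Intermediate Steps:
t(Z, C) = 5 + Z (t(Z, C) = (1 + Z) + 4 = 5 + Z)
z(M, U) = U (z(M, U) = -3 + (U - 1*(-3)) = -3 + (U + 3) = -3 + (3 + U) = U)
K = 20/7 (K = 3 - 1/7 = 20/7 ≈ 2.8571)
(K*d(3, -5))*(t(-5, 3) - 1*(-7)) = ((20/7)*3)*((5 - 5) - 1*(-7)) = 60*(0 + 7)/7 = (60/7)*7 = 60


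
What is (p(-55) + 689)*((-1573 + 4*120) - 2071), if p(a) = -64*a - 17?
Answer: -13263488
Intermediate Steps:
p(a) = -17 - 64*a
(p(-55) + 689)*((-1573 + 4*120) - 2071) = ((-17 - 64*(-55)) + 689)*((-1573 + 4*120) - 2071) = ((-17 + 3520) + 689)*((-1573 + 480) - 2071) = (3503 + 689)*(-1093 - 2071) = 4192*(-3164) = -13263488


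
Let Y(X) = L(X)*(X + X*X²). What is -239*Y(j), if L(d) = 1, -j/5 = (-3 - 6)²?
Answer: 15876896670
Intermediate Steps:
j = -405 (j = -5*(-3 - 6)² = -5*(-9)² = -5*81 = -405)
Y(X) = X + X³ (Y(X) = 1*(X + X*X²) = 1*(X + X³) = X + X³)
-239*Y(j) = -239*(-405 + (-405)³) = -239*(-405 - 66430125) = -239*(-66430530) = 15876896670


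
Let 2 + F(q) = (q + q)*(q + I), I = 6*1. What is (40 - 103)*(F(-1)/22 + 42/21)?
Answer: -1008/11 ≈ -91.636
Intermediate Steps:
I = 6
F(q) = -2 + 2*q*(6 + q) (F(q) = -2 + (q + q)*(q + 6) = -2 + (2*q)*(6 + q) = -2 + 2*q*(6 + q))
(40 - 103)*(F(-1)/22 + 42/21) = (40 - 103)*((-2 + 2*(-1)**2 + 12*(-1))/22 + 42/21) = -63*((-2 + 2*1 - 12)*(1/22) + 42*(1/21)) = -63*((-2 + 2 - 12)*(1/22) + 2) = -63*(-12*1/22 + 2) = -63*(-6/11 + 2) = -63*16/11 = -1008/11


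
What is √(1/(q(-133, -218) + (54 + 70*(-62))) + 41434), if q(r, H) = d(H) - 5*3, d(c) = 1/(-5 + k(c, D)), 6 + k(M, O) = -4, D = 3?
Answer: √2673155929/254 ≈ 203.55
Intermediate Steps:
k(M, O) = -10 (k(M, O) = -6 - 4 = -10)
d(c) = -1/15 (d(c) = 1/(-5 - 10) = 1/(-15) = -1/15)
q(r, H) = -226/15 (q(r, H) = -1/15 - 5*3 = -1/15 - 15 = -226/15)
√(1/(q(-133, -218) + (54 + 70*(-62))) + 41434) = √(1/(-226/15 + (54 + 70*(-62))) + 41434) = √(1/(-226/15 + (54 - 4340)) + 41434) = √(1/(-226/15 - 4286) + 41434) = √(1/(-64516/15) + 41434) = √(-15/64516 + 41434) = √(2673155929/64516) = √2673155929/254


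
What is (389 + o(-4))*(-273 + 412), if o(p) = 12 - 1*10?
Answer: 54349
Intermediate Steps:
o(p) = 2 (o(p) = 12 - 10 = 2)
(389 + o(-4))*(-273 + 412) = (389 + 2)*(-273 + 412) = 391*139 = 54349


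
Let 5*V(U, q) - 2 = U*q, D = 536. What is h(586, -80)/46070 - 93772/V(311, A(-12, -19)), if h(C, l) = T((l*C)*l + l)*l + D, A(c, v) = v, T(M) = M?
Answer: -875323836424/136067745 ≈ -6433.0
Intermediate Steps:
h(C, l) = 536 + l*(l + C*l²) (h(C, l) = ((l*C)*l + l)*l + 536 = ((C*l)*l + l)*l + 536 = (C*l² + l)*l + 536 = (l + C*l²)*l + 536 = l*(l + C*l²) + 536 = 536 + l*(l + C*l²))
V(U, q) = ⅖ + U*q/5 (V(U, q) = ⅖ + (U*q)/5 = ⅖ + U*q/5)
h(586, -80)/46070 - 93772/V(311, A(-12, -19)) = (536 + (-80)²*(1 + 586*(-80)))/46070 - 93772/(⅖ + (⅕)*311*(-19)) = (536 + 6400*(1 - 46880))*(1/46070) - 93772/(⅖ - 5909/5) = (536 + 6400*(-46879))*(1/46070) - 93772/(-5907/5) = (536 - 300025600)*(1/46070) - 93772*(-5/5907) = -300025064*1/46070 + 468860/5907 = -150012532/23035 + 468860/5907 = -875323836424/136067745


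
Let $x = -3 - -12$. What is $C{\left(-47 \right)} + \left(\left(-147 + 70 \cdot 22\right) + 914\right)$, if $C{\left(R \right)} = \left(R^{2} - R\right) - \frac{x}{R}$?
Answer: $\frac{214470}{47} \approx 4563.2$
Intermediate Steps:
$x = 9$ ($x = -3 + 12 = 9$)
$C{\left(R \right)} = R^{2} - R - \frac{9}{R}$ ($C{\left(R \right)} = \left(R^{2} - R\right) - \frac{9}{R} = R^{2} - R - \frac{9}{R}$)
$C{\left(-47 \right)} + \left(\left(-147 + 70 \cdot 22\right) + 914\right) = \left(\left(-47\right)^{2} - -47 - \frac{9}{-47}\right) + \left(\left(-147 + 70 \cdot 22\right) + 914\right) = \left(2209 + 47 - - \frac{9}{47}\right) + \left(\left(-147 + 1540\right) + 914\right) = \left(2209 + 47 + \frac{9}{47}\right) + \left(1393 + 914\right) = \frac{106041}{47} + 2307 = \frac{214470}{47}$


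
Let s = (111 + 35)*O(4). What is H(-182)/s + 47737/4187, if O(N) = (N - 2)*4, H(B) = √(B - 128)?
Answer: 47737/4187 + I*√310/1168 ≈ 11.401 + 0.015074*I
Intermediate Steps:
H(B) = √(-128 + B)
O(N) = -8 + 4*N (O(N) = (-2 + N)*4 = -8 + 4*N)
s = 1168 (s = (111 + 35)*(-8 + 4*4) = 146*(-8 + 16) = 146*8 = 1168)
H(-182)/s + 47737/4187 = √(-128 - 182)/1168 + 47737/4187 = √(-310)*(1/1168) + 47737*(1/4187) = (I*√310)*(1/1168) + 47737/4187 = I*√310/1168 + 47737/4187 = 47737/4187 + I*√310/1168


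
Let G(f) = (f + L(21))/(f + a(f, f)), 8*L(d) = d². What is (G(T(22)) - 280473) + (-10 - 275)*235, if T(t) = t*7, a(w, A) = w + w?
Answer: -183452305/528 ≈ -3.4745e+5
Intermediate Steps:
L(d) = d²/8
a(w, A) = 2*w
T(t) = 7*t
G(f) = (441/8 + f)/(3*f) (G(f) = (f + (⅛)*21²)/(f + 2*f) = (f + (⅛)*441)/((3*f)) = (f + 441/8)*(1/(3*f)) = (441/8 + f)*(1/(3*f)) = (441/8 + f)/(3*f))
(G(T(22)) - 280473) + (-10 - 275)*235 = ((441 + 8*(7*22))/(24*((7*22))) - 280473) + (-10 - 275)*235 = ((1/24)*(441 + 8*154)/154 - 280473) - 285*235 = ((1/24)*(1/154)*(441 + 1232) - 280473) - 66975 = ((1/24)*(1/154)*1673 - 280473) - 66975 = (239/528 - 280473) - 66975 = -148089505/528 - 66975 = -183452305/528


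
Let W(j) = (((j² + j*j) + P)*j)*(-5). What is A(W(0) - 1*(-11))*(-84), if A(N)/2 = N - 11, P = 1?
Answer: 0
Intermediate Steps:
W(j) = -5*j*(1 + 2*j²) (W(j) = (((j² + j*j) + 1)*j)*(-5) = (((j² + j²) + 1)*j)*(-5) = ((2*j² + 1)*j)*(-5) = ((1 + 2*j²)*j)*(-5) = (j*(1 + 2*j²))*(-5) = -5*j*(1 + 2*j²))
A(N) = -22 + 2*N (A(N) = 2*(N - 11) = 2*(-11 + N) = -22 + 2*N)
A(W(0) - 1*(-11))*(-84) = (-22 + 2*((-10*0³ - 5*0) - 1*(-11)))*(-84) = (-22 + 2*((-10*0 + 0) + 11))*(-84) = (-22 + 2*((0 + 0) + 11))*(-84) = (-22 + 2*(0 + 11))*(-84) = (-22 + 2*11)*(-84) = (-22 + 22)*(-84) = 0*(-84) = 0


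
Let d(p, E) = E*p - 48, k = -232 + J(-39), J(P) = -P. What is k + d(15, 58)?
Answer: 629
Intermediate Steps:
k = -193 (k = -232 - 1*(-39) = -232 + 39 = -193)
d(p, E) = -48 + E*p
k + d(15, 58) = -193 + (-48 + 58*15) = -193 + (-48 + 870) = -193 + 822 = 629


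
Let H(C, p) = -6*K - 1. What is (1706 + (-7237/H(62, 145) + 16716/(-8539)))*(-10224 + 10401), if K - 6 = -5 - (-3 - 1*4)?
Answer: 137137268025/418411 ≈ 3.2776e+5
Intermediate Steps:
K = 8 (K = 6 + (-5 - (-3 - 1*4)) = 6 + (-5 - (-3 - 4)) = 6 + (-5 - 1*(-7)) = 6 + (-5 + 7) = 6 + 2 = 8)
H(C, p) = -49 (H(C, p) = -6*8 - 1 = -48 - 1 = -49)
(1706 + (-7237/H(62, 145) + 16716/(-8539)))*(-10224 + 10401) = (1706 + (-7237/(-49) + 16716/(-8539)))*(-10224 + 10401) = (1706 + (-7237*(-1/49) + 16716*(-1/8539)))*177 = (1706 + (7237/49 - 16716/8539))*177 = (1706 + 60977659/418411)*177 = (774786825/418411)*177 = 137137268025/418411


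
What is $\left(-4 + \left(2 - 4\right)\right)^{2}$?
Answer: $36$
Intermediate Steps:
$\left(-4 + \left(2 - 4\right)\right)^{2} = \left(-4 - 2\right)^{2} = \left(-6\right)^{2} = 36$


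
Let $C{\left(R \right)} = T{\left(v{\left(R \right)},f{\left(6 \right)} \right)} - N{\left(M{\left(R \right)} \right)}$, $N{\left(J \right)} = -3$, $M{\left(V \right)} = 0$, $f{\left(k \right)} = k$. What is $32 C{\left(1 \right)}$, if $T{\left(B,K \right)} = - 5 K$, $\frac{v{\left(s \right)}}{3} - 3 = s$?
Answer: $-864$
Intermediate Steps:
$v{\left(s \right)} = 9 + 3 s$
$C{\left(R \right)} = -27$ ($C{\left(R \right)} = \left(-5\right) 6 - -3 = -30 + 3 = -27$)
$32 C{\left(1 \right)} = 32 \left(-27\right) = -864$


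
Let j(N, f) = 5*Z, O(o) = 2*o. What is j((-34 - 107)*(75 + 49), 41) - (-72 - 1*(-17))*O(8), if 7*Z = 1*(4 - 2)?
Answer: 6170/7 ≈ 881.43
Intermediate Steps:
Z = 2/7 (Z = (1*(4 - 2))/7 = (1*2)/7 = (⅐)*2 = 2/7 ≈ 0.28571)
j(N, f) = 10/7 (j(N, f) = 5*(2/7) = 10/7)
j((-34 - 107)*(75 + 49), 41) - (-72 - 1*(-17))*O(8) = 10/7 - (-72 - 1*(-17))*2*8 = 10/7 - (-72 + 17)*16 = 10/7 - (-55)*16 = 10/7 - 1*(-880) = 10/7 + 880 = 6170/7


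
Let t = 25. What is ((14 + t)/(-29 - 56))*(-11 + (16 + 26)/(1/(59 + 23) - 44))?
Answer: 1681719/306595 ≈ 5.4851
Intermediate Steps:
((14 + t)/(-29 - 56))*(-11 + (16 + 26)/(1/(59 + 23) - 44)) = ((14 + 25)/(-29 - 56))*(-11 + (16 + 26)/(1/(59 + 23) - 44)) = (39/(-85))*(-11 + 42/(1/82 - 44)) = (39*(-1/85))*(-11 + 42/(1/82 - 44)) = -39*(-11 + 42/(-3607/82))/85 = -39*(-11 + 42*(-82/3607))/85 = -39*(-11 - 3444/3607)/85 = -39/85*(-43121/3607) = 1681719/306595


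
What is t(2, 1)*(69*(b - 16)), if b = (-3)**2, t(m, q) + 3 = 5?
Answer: -966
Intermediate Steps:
t(m, q) = 2 (t(m, q) = -3 + 5 = 2)
b = 9
t(2, 1)*(69*(b - 16)) = 2*(69*(9 - 16)) = 2*(69*(-7)) = 2*(-483) = -966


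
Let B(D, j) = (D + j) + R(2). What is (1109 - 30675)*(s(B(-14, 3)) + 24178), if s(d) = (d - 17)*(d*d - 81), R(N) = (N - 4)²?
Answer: -737553436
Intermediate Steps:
R(N) = (-4 + N)²
B(D, j) = 4 + D + j (B(D, j) = (D + j) + (-4 + 2)² = (D + j) + (-2)² = (D + j) + 4 = 4 + D + j)
s(d) = (-81 + d²)*(-17 + d) (s(d) = (-17 + d)*(d² - 81) = (-17 + d)*(-81 + d²) = (-81 + d²)*(-17 + d))
(1109 - 30675)*(s(B(-14, 3)) + 24178) = (1109 - 30675)*((1377 + (4 - 14 + 3)³ - 81*(4 - 14 + 3) - 17*(4 - 14 + 3)²) + 24178) = -29566*((1377 + (-7)³ - 81*(-7) - 17*(-7)²) + 24178) = -29566*((1377 - 343 + 567 - 17*49) + 24178) = -29566*((1377 - 343 + 567 - 833) + 24178) = -29566*(768 + 24178) = -29566*24946 = -737553436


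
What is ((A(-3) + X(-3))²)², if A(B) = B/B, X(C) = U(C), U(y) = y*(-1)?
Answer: 256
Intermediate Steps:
U(y) = -y
X(C) = -C
A(B) = 1
((A(-3) + X(-3))²)² = ((1 - 1*(-3))²)² = ((1 + 3)²)² = (4²)² = 16² = 256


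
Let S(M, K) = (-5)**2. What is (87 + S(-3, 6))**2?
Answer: 12544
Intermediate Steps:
S(M, K) = 25
(87 + S(-3, 6))**2 = (87 + 25)**2 = 112**2 = 12544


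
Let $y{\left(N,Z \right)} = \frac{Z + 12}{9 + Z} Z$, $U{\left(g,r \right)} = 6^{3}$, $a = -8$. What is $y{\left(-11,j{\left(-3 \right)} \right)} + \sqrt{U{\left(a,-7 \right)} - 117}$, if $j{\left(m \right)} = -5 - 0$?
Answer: $- \frac{35}{4} + 3 \sqrt{11} \approx 1.1999$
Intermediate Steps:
$j{\left(m \right)} = -5$ ($j{\left(m \right)} = -5 + 0 = -5$)
$U{\left(g,r \right)} = 216$
$y{\left(N,Z \right)} = \frac{Z \left(12 + Z\right)}{9 + Z}$ ($y{\left(N,Z \right)} = \frac{12 + Z}{9 + Z} Z = \frac{Z \left(12 + Z\right)}{9 + Z}$)
$y{\left(-11,j{\left(-3 \right)} \right)} + \sqrt{U{\left(a,-7 \right)} - 117} = - \frac{5 \left(12 - 5\right)}{9 - 5} + \sqrt{216 - 117} = \left(-5\right) \frac{1}{4} \cdot 7 + \sqrt{99} = \left(-5\right) \frac{1}{4} \cdot 7 + 3 \sqrt{11} = - \frac{35}{4} + 3 \sqrt{11}$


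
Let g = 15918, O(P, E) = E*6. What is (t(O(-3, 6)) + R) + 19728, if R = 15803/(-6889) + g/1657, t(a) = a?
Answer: 225690976303/11415073 ≈ 19771.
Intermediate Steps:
O(P, E) = 6*E
R = 83473531/11415073 (R = 15803/(-6889) + 15918/1657 = 15803*(-1/6889) + 15918*(1/1657) = -15803/6889 + 15918/1657 = 83473531/11415073 ≈ 7.3126)
(t(O(-3, 6)) + R) + 19728 = (6*6 + 83473531/11415073) + 19728 = (36 + 83473531/11415073) + 19728 = 494416159/11415073 + 19728 = 225690976303/11415073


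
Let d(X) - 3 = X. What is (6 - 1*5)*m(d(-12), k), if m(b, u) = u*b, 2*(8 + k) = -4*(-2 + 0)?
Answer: 36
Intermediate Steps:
k = -4 (k = -8 + (-4*(-2 + 0))/2 = -8 + (-4*(-2))/2 = -8 + (½)*8 = -8 + 4 = -4)
d(X) = 3 + X
m(b, u) = b*u
(6 - 1*5)*m(d(-12), k) = (6 - 1*5)*((3 - 12)*(-4)) = (6 - 5)*(-9*(-4)) = 1*36 = 36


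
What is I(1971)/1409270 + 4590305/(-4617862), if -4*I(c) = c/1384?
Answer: -17906138775407801/18013630205888320 ≈ -0.99403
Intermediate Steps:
I(c) = -c/5536 (I(c) = -c/(4*1384) = -c/5536)
I(1971)/1409270 + 4590305/(-4617862) = -1/5536*1971/1409270 + 4590305/(-4617862) = -1971/5536*1/1409270 + 4590305*(-1/4617862) = -1971/7801718720 - 4590305/4617862 = -17906138775407801/18013630205888320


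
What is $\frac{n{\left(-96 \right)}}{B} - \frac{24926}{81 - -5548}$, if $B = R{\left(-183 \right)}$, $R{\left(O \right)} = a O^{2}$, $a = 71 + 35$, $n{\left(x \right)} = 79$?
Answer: $- \frac{88482717593}{19982015586} \approx -4.4281$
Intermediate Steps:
$a = 106$
$R{\left(O \right)} = 106 O^{2}$
$B = 3549834$ ($B = 106 \left(-183\right)^{2} = 106 \cdot 33489 = 3549834$)
$\frac{n{\left(-96 \right)}}{B} - \frac{24926}{81 - -5548} = \frac{79}{3549834} - \frac{24926}{81 - -5548} = 79 \cdot \frac{1}{3549834} - \frac{24926}{81 + 5548} = \frac{79}{3549834} - \frac{24926}{5629} = - \frac{88482717593}{19982015586}$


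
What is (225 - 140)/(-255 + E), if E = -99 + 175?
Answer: -85/179 ≈ -0.47486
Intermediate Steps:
E = 76
(225 - 140)/(-255 + E) = (225 - 140)/(-255 + 76) = 85/(-179) = 85*(-1/179) = -85/179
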